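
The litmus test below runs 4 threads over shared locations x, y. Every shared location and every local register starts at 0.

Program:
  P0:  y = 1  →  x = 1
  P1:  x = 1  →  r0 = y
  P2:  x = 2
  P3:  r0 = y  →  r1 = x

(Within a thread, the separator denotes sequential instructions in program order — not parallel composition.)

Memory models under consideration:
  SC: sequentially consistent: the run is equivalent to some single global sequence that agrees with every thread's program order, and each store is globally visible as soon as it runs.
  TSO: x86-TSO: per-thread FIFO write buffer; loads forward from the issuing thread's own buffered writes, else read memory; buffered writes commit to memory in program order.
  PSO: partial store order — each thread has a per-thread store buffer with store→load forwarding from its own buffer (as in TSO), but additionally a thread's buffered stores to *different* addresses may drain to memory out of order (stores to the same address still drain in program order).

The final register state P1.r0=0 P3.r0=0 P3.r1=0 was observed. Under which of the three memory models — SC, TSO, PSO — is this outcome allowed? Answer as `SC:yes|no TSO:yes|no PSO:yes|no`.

outcome vector order: (P1.r0,P3.r0,P3.r1)
SC: 11 outcomes — {<0 0 0> <0 0 1> <0 0 2> <0 1 1> <0 1 2> <1 0 0> <1 0 1> <1 0 2> <1 1 0> <1 1 1> <1 1 2>}
TSO: 12 outcomes — {<0 0 0> <0 0 1> <0 0 2> <0 1 0> <0 1 1> <0 1 2> <1 0 0> <1 0 1> <1 0 2> <1 1 0> <1 1 1> <1 1 2>}
PSO: 12 outcomes — {<0 0 0> <0 0 1> <0 0 2> <0 1 0> <0 1 1> <0 1 2> <1 0 0> <1 0 1> <1 0 2> <1 1 0> <1 1 1> <1 1 2>}
target <0 0 0> ∈ {SC,TSO,PSO}

SC:yes TSO:yes PSO:yes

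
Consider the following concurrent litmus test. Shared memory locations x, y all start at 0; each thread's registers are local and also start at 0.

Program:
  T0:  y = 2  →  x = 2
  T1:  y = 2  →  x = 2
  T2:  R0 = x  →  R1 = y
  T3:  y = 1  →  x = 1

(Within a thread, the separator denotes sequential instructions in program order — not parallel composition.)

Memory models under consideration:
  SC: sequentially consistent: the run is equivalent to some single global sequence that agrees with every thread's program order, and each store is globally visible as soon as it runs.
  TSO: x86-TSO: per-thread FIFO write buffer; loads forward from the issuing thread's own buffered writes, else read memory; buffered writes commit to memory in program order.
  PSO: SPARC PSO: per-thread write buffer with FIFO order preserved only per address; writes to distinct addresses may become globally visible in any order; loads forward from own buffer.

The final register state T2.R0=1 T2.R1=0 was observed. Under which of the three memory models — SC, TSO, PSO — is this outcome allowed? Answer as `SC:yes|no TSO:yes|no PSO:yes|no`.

SC:no TSO:no PSO:yes

outcome vector order: (T2.R0,T2.R1)
SC: 7 outcomes — {<0 0> <0 1> <0 2> <1 1> <1 2> <2 1> <2 2>}
TSO: 7 outcomes — {<0 0> <0 1> <0 2> <1 1> <1 2> <2 1> <2 2>}
PSO: 9 outcomes — {<0 0> <0 1> <0 2> <1 0> <1 1> <1 2> <2 0> <2 1> <2 2>}
target <1 0> ∈ {PSO}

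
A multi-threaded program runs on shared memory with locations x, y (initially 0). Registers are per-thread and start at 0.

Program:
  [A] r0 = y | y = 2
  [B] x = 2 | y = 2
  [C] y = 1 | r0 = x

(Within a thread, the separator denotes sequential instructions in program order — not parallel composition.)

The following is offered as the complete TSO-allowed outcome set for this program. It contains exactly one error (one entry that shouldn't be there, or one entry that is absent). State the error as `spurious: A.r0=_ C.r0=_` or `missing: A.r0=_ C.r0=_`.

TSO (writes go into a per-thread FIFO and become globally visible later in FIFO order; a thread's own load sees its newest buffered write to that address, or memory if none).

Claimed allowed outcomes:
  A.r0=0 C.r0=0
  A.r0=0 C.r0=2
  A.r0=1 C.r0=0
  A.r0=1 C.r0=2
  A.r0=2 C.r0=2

outcome vector order: (A.r0,C.r0)
TSO (6): (0,0); (0,2); (1,0); (1,2); (2,0); (2,2)
TSO∖claimed = {(2,0)}

missing: A.r0=2 C.r0=0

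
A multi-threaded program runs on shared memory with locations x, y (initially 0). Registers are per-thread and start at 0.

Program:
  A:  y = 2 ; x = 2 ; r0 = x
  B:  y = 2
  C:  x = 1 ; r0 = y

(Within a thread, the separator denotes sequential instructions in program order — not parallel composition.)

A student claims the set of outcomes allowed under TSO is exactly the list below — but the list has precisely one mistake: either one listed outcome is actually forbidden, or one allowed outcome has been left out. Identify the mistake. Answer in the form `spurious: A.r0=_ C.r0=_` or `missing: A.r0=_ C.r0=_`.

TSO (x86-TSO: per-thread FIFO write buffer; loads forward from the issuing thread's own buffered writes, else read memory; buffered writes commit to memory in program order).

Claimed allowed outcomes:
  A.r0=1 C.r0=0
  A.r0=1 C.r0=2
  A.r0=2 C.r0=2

outcome vector order: (A.r0,C.r0)
TSO (4): 10 12 20 22
TSO∖claimed = {20}

missing: A.r0=2 C.r0=0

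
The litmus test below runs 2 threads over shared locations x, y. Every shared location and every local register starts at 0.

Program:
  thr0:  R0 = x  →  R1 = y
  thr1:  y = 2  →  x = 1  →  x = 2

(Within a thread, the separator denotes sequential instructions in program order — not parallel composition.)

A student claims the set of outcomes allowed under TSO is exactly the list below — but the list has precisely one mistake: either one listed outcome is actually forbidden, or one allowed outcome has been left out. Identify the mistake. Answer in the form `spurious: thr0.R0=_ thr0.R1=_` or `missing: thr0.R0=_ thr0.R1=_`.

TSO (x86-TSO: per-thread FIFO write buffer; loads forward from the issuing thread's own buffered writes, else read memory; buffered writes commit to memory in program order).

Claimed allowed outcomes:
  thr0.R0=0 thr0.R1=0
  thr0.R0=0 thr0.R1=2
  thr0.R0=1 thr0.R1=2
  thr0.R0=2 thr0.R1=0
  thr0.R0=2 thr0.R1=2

spurious: thr0.R0=2 thr0.R1=0

outcome vector order: (thr0.R0,thr0.R1)
[TSO] allowed = {00; 02; 12; 22}
claimed∖TSO = {20}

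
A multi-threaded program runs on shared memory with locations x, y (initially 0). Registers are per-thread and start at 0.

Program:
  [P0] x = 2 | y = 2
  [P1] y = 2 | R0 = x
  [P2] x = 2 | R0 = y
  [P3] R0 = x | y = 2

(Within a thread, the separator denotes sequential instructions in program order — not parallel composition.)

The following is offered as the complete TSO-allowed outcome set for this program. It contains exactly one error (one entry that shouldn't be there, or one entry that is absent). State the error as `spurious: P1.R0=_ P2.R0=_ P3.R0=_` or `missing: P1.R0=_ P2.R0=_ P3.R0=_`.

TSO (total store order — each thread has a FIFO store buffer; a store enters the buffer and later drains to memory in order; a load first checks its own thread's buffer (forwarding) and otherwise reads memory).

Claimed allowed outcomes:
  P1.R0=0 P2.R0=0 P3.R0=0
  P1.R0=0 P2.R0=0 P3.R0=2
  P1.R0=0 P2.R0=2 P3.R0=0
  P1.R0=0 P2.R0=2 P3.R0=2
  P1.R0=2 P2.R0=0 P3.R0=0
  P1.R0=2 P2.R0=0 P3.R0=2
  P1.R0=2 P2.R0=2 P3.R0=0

missing: P1.R0=2 P2.R0=2 P3.R0=2

outcome vector order: (P1.R0,P2.R0,P3.R0)
TSO (8): 0/0/0, 0/0/2, 0/2/0, 0/2/2, 2/0/0, 2/0/2, 2/2/0, 2/2/2
TSO∖claimed = {2/2/2}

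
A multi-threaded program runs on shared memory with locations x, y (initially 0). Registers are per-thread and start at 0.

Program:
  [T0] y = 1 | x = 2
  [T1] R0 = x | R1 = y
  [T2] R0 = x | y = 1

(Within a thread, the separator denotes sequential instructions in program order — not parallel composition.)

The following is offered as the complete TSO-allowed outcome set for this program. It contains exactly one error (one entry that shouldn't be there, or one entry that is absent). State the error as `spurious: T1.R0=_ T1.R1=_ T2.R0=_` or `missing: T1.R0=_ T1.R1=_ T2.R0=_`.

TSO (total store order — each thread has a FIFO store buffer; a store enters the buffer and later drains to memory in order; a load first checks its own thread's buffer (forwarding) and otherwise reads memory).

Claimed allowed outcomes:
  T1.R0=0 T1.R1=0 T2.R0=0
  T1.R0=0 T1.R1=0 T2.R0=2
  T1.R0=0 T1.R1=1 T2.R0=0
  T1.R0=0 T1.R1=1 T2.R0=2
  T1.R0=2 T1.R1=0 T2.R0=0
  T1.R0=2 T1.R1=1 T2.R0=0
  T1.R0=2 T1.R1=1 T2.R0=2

spurious: T1.R0=2 T1.R1=0 T2.R0=0

outcome vector order: (T1.R0,T1.R1,T2.R0)
TSO (6): 000, 002, 010, 012, 210, 212
claimed∖TSO = {200}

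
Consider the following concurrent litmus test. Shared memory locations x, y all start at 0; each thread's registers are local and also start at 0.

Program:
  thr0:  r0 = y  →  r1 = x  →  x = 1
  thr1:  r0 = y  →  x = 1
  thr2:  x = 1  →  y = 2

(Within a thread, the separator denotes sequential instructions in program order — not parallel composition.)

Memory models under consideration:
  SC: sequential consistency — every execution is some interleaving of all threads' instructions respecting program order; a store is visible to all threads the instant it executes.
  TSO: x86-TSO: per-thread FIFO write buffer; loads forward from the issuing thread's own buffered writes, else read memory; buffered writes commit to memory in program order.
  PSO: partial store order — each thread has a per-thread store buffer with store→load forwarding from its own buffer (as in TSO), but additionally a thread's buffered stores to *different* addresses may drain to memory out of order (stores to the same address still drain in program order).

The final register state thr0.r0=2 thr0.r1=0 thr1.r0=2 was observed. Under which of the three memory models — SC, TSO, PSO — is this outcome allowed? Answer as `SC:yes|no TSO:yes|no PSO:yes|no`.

outcome vector order: (thr0.r0,thr0.r1,thr1.r0)
[SC] allowed = {<0 0 0>, <0 0 2>, <0 1 0>, <0 1 2>, <2 1 0>, <2 1 2>}
[TSO] allowed = {<0 0 0>, <0 0 2>, <0 1 0>, <0 1 2>, <2 1 0>, <2 1 2>}
[PSO] allowed = {<0 0 0>, <0 0 2>, <0 1 0>, <0 1 2>, <2 0 0>, <2 0 2>, <2 1 0>, <2 1 2>}
target <2 0 2> ∈ {PSO}

SC:no TSO:no PSO:yes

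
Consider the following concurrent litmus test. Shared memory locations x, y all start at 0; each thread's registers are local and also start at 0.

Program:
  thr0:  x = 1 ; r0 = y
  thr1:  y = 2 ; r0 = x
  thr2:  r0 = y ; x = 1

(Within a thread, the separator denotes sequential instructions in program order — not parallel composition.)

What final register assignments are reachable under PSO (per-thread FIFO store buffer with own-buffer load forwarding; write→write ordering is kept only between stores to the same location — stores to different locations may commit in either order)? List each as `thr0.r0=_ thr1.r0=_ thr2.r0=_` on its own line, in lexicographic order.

thr0.r0=0 thr1.r0=0 thr2.r0=0
thr0.r0=0 thr1.r0=0 thr2.r0=2
thr0.r0=0 thr1.r0=1 thr2.r0=0
thr0.r0=0 thr1.r0=1 thr2.r0=2
thr0.r0=2 thr1.r0=0 thr2.r0=0
thr0.r0=2 thr1.r0=0 thr2.r0=2
thr0.r0=2 thr1.r0=1 thr2.r0=0
thr0.r0=2 thr1.r0=1 thr2.r0=2

outcome vector order: (thr0.r0,thr1.r0,thr2.r0)
|PSO outcomes| = 8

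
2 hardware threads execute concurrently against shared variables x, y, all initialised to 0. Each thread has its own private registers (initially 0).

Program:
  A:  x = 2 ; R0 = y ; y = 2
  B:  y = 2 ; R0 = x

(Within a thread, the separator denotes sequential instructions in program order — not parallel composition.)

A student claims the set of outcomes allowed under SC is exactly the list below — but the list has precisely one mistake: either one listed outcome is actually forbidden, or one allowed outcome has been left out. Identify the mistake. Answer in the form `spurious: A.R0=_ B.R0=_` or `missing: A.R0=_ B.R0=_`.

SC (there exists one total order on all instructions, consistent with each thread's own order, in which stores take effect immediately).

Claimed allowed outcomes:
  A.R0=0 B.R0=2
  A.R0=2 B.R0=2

outcome vector order: (A.R0,B.R0)
SC (3): <0 2>, <2 0>, <2 2>
SC∖claimed = {<2 0>}

missing: A.R0=2 B.R0=0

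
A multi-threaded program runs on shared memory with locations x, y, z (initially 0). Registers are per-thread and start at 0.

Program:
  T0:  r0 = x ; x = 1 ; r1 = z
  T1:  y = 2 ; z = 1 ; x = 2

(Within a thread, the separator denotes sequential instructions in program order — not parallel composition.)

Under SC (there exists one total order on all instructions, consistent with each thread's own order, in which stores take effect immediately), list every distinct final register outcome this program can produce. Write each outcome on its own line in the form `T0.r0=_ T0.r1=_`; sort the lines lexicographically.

T0.r0=0 T0.r1=0
T0.r0=0 T0.r1=1
T0.r0=2 T0.r1=1

outcome vector order: (T0.r0,T0.r1)
|SC outcomes| = 3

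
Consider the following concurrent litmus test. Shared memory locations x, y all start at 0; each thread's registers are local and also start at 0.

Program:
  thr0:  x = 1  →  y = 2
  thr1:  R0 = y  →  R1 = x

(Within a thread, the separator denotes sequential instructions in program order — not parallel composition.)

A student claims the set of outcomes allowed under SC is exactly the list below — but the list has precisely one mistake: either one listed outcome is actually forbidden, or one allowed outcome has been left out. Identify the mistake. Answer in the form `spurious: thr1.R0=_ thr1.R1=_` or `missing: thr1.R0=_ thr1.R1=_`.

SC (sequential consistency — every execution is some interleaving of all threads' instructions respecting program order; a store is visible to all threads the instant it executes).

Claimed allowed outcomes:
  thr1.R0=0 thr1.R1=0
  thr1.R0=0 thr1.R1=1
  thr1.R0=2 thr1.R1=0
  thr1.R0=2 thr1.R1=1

spurious: thr1.R0=2 thr1.R1=0

outcome vector order: (thr1.R0,thr1.R1)
SC (3): (0,0), (0,1), (2,1)
claimed∖SC = {(2,0)}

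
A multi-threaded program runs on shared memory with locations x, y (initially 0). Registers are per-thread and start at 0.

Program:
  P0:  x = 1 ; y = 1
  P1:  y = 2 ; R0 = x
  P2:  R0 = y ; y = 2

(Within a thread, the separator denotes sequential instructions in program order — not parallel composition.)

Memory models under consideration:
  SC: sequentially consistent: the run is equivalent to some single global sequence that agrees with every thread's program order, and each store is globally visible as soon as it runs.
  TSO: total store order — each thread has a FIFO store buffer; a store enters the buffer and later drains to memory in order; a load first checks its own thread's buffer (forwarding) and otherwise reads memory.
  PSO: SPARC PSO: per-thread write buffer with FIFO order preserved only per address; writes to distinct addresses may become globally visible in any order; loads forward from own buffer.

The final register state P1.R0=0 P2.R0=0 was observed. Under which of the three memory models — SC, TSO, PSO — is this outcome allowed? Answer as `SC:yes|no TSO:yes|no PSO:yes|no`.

SC:yes TSO:yes PSO:yes

outcome vector order: (P1.R0,P2.R0)
SC: 6 outcomes — {00; 01; 02; 10; 11; 12}
TSO: 6 outcomes — {00; 01; 02; 10; 11; 12}
PSO: 6 outcomes — {00; 01; 02; 10; 11; 12}
target 00 ∈ {SC,TSO,PSO}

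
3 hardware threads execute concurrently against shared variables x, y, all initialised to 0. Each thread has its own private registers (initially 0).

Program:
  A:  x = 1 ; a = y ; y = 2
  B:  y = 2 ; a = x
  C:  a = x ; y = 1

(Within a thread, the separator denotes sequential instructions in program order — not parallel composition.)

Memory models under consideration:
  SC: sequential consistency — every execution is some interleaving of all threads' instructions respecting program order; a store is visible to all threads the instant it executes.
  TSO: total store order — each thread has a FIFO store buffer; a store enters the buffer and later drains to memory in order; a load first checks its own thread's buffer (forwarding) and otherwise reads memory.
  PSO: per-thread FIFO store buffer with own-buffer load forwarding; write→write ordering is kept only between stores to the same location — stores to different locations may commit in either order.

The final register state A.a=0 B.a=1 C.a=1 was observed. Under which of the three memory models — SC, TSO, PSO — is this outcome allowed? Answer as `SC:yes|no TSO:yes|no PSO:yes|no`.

SC:yes TSO:yes PSO:yes

outcome vector order: (A.a,B.a,C.a)
[SC] allowed = {010; 011; 100; 101; 110; 111; 200; 201; 210; 211}
[TSO] allowed = {000; 001; 010; 011; 100; 101; 110; 111; 200; 201; 210; 211}
[PSO] allowed = {000; 001; 010; 011; 100; 101; 110; 111; 200; 201; 210; 211}
target 011 ∈ {SC,TSO,PSO}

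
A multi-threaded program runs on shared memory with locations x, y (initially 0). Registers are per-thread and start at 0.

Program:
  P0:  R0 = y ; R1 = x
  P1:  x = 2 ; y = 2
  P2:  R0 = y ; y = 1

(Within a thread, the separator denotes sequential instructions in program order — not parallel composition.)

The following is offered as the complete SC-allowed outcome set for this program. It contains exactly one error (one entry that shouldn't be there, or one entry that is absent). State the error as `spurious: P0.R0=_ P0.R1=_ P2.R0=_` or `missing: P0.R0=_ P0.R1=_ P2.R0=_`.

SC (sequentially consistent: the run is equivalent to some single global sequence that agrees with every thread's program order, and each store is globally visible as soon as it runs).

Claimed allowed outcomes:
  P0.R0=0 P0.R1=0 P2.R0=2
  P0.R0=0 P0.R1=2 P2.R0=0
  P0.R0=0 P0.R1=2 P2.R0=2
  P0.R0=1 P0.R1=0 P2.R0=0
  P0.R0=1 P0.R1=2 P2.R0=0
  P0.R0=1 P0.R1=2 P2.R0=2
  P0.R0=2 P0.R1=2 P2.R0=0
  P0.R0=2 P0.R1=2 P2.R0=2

outcome vector order: (P0.R0,P0.R1,P2.R0)
SC: 9 outcomes — {000 002 020 022 100 120 122 220 222}
SC∖claimed = {000}

missing: P0.R0=0 P0.R1=0 P2.R0=0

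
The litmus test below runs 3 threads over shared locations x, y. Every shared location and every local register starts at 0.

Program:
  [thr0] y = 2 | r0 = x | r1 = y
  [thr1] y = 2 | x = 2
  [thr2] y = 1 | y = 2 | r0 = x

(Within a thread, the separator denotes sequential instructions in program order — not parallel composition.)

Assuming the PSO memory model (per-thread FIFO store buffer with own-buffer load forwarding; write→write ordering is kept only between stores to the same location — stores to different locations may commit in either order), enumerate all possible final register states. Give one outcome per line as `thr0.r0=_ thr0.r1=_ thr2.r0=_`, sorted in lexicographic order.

outcome vector order: (thr0.r0,thr0.r1,thr2.r0)
|PSO outcomes| = 8

thr0.r0=0 thr0.r1=1 thr2.r0=0
thr0.r0=0 thr0.r1=1 thr2.r0=2
thr0.r0=0 thr0.r1=2 thr2.r0=0
thr0.r0=0 thr0.r1=2 thr2.r0=2
thr0.r0=2 thr0.r1=1 thr2.r0=0
thr0.r0=2 thr0.r1=1 thr2.r0=2
thr0.r0=2 thr0.r1=2 thr2.r0=0
thr0.r0=2 thr0.r1=2 thr2.r0=2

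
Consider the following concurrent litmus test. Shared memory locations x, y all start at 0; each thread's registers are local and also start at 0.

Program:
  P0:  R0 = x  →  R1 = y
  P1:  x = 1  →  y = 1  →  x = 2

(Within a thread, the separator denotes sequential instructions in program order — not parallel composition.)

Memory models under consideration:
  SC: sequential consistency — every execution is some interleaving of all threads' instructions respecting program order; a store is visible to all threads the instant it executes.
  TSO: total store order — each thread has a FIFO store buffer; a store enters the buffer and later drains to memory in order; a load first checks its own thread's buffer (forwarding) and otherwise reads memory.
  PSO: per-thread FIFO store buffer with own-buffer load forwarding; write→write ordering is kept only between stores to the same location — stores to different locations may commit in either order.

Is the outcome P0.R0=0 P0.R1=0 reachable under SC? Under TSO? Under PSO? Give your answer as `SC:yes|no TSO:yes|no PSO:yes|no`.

outcome vector order: (P0.R0,P0.R1)
SC: 5 outcomes — {0/0; 0/1; 1/0; 1/1; 2/1}
TSO: 5 outcomes — {0/0; 0/1; 1/0; 1/1; 2/1}
PSO: 6 outcomes — {0/0; 0/1; 1/0; 1/1; 2/0; 2/1}
target 0/0 ∈ {SC,TSO,PSO}

SC:yes TSO:yes PSO:yes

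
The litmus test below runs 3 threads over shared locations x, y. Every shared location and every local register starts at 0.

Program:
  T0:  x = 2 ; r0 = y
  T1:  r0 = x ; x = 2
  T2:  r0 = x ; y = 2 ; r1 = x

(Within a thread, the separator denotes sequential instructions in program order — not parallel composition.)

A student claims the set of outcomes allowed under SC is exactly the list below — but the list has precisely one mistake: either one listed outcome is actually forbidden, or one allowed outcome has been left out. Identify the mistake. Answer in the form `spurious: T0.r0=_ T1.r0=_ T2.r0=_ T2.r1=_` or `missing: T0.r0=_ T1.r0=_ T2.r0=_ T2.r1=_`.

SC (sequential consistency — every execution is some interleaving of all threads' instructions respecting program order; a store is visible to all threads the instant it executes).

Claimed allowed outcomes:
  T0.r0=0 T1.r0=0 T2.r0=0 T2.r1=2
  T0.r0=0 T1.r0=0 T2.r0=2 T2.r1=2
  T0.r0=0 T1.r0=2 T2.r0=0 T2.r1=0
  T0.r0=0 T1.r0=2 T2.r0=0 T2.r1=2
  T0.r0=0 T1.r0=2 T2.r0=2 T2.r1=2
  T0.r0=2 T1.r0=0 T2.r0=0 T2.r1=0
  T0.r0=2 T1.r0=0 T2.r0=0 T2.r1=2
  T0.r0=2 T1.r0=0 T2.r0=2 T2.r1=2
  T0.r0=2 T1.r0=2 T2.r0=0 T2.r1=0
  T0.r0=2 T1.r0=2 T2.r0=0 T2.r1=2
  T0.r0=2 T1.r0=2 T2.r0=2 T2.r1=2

outcome vector order: (T0.r0,T1.r0,T2.r0,T2.r1)
[SC] allowed = {0002 0022 0202 0222 2000 2002 2022 2200 2202 2222}
claimed∖SC = {0200}

spurious: T0.r0=0 T1.r0=2 T2.r0=0 T2.r1=0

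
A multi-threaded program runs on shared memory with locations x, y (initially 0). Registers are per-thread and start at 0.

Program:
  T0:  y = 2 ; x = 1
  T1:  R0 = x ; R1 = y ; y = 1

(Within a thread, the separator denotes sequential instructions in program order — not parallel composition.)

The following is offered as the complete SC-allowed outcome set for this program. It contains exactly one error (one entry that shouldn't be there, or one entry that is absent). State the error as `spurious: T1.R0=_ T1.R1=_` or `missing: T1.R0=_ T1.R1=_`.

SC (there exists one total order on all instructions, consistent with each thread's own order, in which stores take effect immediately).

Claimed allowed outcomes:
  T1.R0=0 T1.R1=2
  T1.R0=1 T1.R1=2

missing: T1.R0=0 T1.R1=0

outcome vector order: (T1.R0,T1.R1)
SC: 3 outcomes — {(0,0) (0,2) (1,2)}
SC∖claimed = {(0,0)}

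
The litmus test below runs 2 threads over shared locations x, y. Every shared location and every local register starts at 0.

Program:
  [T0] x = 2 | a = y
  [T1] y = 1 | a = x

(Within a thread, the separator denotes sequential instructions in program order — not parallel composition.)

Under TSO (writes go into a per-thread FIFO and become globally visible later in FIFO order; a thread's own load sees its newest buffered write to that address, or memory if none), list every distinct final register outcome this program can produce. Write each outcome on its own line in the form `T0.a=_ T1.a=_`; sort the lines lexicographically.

outcome vector order: (T0.a,T1.a)
|TSO outcomes| = 4

T0.a=0 T1.a=0
T0.a=0 T1.a=2
T0.a=1 T1.a=0
T0.a=1 T1.a=2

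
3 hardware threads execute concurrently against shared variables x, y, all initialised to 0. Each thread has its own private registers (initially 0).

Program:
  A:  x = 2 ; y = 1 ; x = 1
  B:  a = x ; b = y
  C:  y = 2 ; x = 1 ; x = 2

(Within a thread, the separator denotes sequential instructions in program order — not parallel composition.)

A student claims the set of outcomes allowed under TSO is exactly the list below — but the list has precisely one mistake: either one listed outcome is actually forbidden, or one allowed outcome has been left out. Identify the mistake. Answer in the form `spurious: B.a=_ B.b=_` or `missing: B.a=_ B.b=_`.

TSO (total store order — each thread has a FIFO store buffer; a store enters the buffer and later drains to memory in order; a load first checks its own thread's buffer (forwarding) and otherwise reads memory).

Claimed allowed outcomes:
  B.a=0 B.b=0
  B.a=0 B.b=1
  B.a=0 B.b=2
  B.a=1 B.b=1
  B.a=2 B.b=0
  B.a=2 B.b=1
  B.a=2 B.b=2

missing: B.a=1 B.b=2

outcome vector order: (B.a,B.b)
under TSO → 00; 01; 02; 11; 12; 20; 21; 22
TSO∖claimed = {12}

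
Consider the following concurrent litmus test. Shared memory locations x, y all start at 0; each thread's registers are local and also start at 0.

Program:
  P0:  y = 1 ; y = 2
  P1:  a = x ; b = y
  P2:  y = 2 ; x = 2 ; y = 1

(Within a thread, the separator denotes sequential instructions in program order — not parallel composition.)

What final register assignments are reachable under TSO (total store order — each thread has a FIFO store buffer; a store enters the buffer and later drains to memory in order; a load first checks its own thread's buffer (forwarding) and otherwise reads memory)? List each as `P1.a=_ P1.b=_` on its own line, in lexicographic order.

P1.a=0 P1.b=0
P1.a=0 P1.b=1
P1.a=0 P1.b=2
P1.a=2 P1.b=1
P1.a=2 P1.b=2

outcome vector order: (P1.a,P1.b)
|TSO outcomes| = 5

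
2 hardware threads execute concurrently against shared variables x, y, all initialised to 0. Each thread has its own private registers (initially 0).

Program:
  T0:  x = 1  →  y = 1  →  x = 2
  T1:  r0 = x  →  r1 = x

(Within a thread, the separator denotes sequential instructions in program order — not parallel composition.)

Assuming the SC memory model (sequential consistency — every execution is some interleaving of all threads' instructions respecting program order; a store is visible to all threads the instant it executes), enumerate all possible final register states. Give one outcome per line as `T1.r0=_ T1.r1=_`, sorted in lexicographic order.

outcome vector order: (T1.r0,T1.r1)
|SC outcomes| = 6

T1.r0=0 T1.r1=0
T1.r0=0 T1.r1=1
T1.r0=0 T1.r1=2
T1.r0=1 T1.r1=1
T1.r0=1 T1.r1=2
T1.r0=2 T1.r1=2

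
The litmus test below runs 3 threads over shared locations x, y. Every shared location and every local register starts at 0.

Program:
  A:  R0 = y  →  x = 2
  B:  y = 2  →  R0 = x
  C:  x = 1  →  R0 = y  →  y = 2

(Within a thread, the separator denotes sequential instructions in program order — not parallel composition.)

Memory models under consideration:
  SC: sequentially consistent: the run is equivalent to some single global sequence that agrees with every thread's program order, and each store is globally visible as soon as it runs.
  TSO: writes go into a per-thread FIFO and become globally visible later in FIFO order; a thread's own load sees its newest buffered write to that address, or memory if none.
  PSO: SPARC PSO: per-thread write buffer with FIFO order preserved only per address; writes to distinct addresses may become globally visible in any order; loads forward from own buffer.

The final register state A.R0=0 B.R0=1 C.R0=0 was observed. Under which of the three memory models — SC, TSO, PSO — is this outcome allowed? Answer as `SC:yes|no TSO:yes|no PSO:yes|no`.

outcome vector order: (A.R0,B.R0,C.R0)
SC (10): (0,0,2), (0,1,0), (0,1,2), (0,2,0), (0,2,2), (2,0,2), (2,1,0), (2,1,2), (2,2,0), (2,2,2)
TSO (12): (0,0,0), (0,0,2), (0,1,0), (0,1,2), (0,2,0), (0,2,2), (2,0,0), (2,0,2), (2,1,0), (2,1,2), (2,2,0), (2,2,2)
PSO (12): (0,0,0), (0,0,2), (0,1,0), (0,1,2), (0,2,0), (0,2,2), (2,0,0), (2,0,2), (2,1,0), (2,1,2), (2,2,0), (2,2,2)
target (0,1,0) ∈ {SC,TSO,PSO}

SC:yes TSO:yes PSO:yes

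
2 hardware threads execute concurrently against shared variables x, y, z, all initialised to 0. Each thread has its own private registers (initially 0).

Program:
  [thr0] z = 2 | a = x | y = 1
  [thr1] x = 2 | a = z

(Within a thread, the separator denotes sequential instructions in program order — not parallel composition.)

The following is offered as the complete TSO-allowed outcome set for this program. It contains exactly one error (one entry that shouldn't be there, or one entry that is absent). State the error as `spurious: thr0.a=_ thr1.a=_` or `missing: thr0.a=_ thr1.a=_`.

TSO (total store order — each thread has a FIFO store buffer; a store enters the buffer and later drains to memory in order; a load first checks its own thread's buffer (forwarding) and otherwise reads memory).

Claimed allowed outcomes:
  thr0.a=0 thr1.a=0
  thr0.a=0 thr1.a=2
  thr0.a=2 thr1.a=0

outcome vector order: (thr0.a,thr1.a)
TSO (4): 0/0 0/2 2/0 2/2
TSO∖claimed = {2/2}

missing: thr0.a=2 thr1.a=2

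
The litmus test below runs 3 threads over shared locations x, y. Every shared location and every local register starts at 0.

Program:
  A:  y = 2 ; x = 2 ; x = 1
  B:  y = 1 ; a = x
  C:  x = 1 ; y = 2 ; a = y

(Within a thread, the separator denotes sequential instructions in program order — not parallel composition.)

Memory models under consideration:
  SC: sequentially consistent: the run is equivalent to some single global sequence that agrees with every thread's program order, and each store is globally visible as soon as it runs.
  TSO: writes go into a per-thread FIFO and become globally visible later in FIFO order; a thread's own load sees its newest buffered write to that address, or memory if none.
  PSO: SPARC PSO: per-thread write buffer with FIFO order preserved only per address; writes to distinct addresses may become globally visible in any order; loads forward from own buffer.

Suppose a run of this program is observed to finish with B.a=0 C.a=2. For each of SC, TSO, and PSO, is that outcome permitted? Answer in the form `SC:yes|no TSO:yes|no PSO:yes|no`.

outcome vector order: (B.a,C.a)
[SC] allowed = {(0,2); (1,1); (1,2); (2,1); (2,2)}
[TSO] allowed = {(0,1); (0,2); (1,1); (1,2); (2,1); (2,2)}
[PSO] allowed = {(0,1); (0,2); (1,1); (1,2); (2,1); (2,2)}
target (0,2) ∈ {SC,TSO,PSO}

SC:yes TSO:yes PSO:yes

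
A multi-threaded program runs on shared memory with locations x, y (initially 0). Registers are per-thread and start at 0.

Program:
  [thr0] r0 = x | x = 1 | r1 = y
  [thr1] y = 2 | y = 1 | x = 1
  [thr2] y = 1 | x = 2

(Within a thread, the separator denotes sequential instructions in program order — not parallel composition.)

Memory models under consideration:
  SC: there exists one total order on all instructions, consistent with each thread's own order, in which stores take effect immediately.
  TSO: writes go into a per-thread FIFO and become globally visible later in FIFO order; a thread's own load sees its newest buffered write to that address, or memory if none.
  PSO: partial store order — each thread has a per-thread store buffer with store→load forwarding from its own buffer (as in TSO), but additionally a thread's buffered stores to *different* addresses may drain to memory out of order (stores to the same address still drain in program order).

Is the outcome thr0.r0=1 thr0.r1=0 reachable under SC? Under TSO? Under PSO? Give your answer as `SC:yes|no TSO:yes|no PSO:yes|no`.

outcome vector order: (thr0.r0,thr0.r1)
[SC] allowed = {(0,0); (0,1); (0,2); (1,1); (2,1); (2,2)}
[TSO] allowed = {(0,0); (0,1); (0,2); (1,1); (2,1); (2,2)}
[PSO] allowed = {(0,0); (0,1); (0,2); (1,0); (1,1); (1,2); (2,0); (2,1); (2,2)}
target (1,0) ∈ {PSO}

SC:no TSO:no PSO:yes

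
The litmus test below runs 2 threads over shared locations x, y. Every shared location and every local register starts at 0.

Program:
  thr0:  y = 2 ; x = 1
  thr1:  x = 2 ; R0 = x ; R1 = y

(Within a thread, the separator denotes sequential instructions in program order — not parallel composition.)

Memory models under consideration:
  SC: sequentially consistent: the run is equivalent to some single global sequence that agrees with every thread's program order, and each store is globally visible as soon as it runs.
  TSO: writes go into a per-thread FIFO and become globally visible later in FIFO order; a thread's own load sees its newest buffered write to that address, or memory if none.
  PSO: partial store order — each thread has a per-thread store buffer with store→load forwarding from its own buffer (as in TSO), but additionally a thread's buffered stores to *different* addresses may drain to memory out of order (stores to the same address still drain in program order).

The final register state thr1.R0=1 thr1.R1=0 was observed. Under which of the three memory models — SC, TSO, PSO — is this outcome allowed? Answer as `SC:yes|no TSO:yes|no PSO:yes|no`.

outcome vector order: (thr1.R0,thr1.R1)
SC: 3 outcomes — {(1,2); (2,0); (2,2)}
TSO: 3 outcomes — {(1,2); (2,0); (2,2)}
PSO: 4 outcomes — {(1,0); (1,2); (2,0); (2,2)}
target (1,0) ∈ {PSO}

SC:no TSO:no PSO:yes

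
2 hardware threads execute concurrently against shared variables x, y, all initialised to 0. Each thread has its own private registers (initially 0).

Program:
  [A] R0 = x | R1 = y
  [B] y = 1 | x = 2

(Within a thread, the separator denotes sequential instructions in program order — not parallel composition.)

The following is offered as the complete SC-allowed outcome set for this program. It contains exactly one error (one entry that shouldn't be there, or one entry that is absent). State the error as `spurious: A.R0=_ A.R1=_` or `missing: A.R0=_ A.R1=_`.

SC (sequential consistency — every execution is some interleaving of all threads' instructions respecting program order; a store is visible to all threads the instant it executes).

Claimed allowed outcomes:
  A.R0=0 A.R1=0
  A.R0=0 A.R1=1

missing: A.R0=2 A.R1=1

outcome vector order: (A.R0,A.R1)
under SC → 00, 01, 21
SC∖claimed = {21}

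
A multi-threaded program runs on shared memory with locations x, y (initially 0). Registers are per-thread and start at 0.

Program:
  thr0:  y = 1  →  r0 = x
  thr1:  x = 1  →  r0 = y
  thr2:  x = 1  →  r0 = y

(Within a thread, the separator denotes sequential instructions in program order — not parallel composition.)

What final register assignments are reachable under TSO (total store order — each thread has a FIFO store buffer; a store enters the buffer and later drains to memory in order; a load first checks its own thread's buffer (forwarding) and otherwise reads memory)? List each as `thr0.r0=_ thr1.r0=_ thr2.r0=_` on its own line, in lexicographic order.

outcome vector order: (thr0.r0,thr1.r0,thr2.r0)
|TSO outcomes| = 8

thr0.r0=0 thr1.r0=0 thr2.r0=0
thr0.r0=0 thr1.r0=0 thr2.r0=1
thr0.r0=0 thr1.r0=1 thr2.r0=0
thr0.r0=0 thr1.r0=1 thr2.r0=1
thr0.r0=1 thr1.r0=0 thr2.r0=0
thr0.r0=1 thr1.r0=0 thr2.r0=1
thr0.r0=1 thr1.r0=1 thr2.r0=0
thr0.r0=1 thr1.r0=1 thr2.r0=1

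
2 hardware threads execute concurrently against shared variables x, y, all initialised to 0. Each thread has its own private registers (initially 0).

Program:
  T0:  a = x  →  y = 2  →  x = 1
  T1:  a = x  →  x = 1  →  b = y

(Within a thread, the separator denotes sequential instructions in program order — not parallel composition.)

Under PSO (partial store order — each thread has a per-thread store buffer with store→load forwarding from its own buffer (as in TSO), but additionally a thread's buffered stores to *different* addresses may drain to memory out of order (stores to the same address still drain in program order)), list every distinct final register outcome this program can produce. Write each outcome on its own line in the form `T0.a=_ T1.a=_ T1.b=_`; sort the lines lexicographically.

outcome vector order: (T0.a,T1.a,T1.b)
|PSO outcomes| = 6

T0.a=0 T1.a=0 T1.b=0
T0.a=0 T1.a=0 T1.b=2
T0.a=0 T1.a=1 T1.b=0
T0.a=0 T1.a=1 T1.b=2
T0.a=1 T1.a=0 T1.b=0
T0.a=1 T1.a=0 T1.b=2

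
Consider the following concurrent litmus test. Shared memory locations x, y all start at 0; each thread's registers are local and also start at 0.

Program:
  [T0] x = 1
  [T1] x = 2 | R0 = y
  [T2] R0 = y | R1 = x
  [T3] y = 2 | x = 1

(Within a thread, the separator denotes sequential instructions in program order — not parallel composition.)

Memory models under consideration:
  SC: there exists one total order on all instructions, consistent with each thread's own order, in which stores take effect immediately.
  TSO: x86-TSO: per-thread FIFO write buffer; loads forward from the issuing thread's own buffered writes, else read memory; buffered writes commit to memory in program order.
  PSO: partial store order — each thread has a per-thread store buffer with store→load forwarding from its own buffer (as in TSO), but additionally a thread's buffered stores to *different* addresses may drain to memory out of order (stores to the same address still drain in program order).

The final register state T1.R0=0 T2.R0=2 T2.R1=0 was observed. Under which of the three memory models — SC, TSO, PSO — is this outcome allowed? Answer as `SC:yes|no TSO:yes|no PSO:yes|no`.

outcome vector order: (T1.R0,T2.R0,T2.R1)
[SC] allowed = {000 001 002 021 022 200 201 202 220 221 222}
[TSO] allowed = {000 001 002 020 021 022 200 201 202 220 221 222}
[PSO] allowed = {000 001 002 020 021 022 200 201 202 220 221 222}
target 020 ∈ {TSO,PSO}

SC:no TSO:yes PSO:yes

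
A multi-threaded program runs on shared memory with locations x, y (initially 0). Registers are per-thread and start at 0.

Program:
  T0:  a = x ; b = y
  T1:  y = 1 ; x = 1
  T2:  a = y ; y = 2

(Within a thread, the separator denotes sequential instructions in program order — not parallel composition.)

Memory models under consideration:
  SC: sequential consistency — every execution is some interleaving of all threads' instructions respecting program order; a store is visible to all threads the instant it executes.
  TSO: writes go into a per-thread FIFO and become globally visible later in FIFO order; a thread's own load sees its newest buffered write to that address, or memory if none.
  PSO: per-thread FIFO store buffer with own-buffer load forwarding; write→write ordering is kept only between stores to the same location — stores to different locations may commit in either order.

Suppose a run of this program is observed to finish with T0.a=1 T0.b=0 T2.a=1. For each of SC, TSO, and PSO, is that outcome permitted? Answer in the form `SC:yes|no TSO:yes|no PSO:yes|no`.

SC:no TSO:no PSO:yes

outcome vector order: (T0.a,T0.b,T2.a)
under SC → 000; 001; 010; 011; 020; 021; 110; 111; 120; 121
under TSO → 000; 001; 010; 011; 020; 021; 110; 111; 120; 121
under PSO → 000; 001; 010; 011; 020; 021; 100; 101; 110; 111; 120; 121
target 101 ∈ {PSO}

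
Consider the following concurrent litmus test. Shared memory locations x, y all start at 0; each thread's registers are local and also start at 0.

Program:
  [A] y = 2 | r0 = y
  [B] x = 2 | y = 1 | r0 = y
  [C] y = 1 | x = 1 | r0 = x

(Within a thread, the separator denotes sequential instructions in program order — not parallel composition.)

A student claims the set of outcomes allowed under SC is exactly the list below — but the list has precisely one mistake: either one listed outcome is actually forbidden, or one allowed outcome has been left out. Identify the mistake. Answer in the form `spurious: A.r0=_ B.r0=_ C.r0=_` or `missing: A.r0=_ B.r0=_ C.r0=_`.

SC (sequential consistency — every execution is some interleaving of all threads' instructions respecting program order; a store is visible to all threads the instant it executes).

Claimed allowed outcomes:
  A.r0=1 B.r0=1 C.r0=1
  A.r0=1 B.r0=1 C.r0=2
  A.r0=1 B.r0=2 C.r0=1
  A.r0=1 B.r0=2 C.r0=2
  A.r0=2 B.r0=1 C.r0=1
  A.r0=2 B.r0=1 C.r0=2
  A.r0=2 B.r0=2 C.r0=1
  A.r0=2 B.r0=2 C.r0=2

outcome vector order: (A.r0,B.r0,C.r0)
under SC → <1 1 1>; <1 1 2>; <1 2 1>; <2 1 1>; <2 1 2>; <2 2 1>; <2 2 2>
claimed∖SC = {<1 2 2>}

spurious: A.r0=1 B.r0=2 C.r0=2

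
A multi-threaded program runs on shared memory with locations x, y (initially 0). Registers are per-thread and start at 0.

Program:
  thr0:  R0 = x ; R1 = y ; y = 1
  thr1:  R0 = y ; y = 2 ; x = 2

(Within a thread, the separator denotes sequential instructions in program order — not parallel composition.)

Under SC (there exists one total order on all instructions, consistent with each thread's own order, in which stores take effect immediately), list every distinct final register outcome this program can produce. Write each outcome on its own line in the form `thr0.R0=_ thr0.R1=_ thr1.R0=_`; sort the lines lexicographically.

outcome vector order: (thr0.R0,thr0.R1,thr1.R0)
|SC outcomes| = 4

thr0.R0=0 thr0.R1=0 thr1.R0=0
thr0.R0=0 thr0.R1=0 thr1.R0=1
thr0.R0=0 thr0.R1=2 thr1.R0=0
thr0.R0=2 thr0.R1=2 thr1.R0=0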